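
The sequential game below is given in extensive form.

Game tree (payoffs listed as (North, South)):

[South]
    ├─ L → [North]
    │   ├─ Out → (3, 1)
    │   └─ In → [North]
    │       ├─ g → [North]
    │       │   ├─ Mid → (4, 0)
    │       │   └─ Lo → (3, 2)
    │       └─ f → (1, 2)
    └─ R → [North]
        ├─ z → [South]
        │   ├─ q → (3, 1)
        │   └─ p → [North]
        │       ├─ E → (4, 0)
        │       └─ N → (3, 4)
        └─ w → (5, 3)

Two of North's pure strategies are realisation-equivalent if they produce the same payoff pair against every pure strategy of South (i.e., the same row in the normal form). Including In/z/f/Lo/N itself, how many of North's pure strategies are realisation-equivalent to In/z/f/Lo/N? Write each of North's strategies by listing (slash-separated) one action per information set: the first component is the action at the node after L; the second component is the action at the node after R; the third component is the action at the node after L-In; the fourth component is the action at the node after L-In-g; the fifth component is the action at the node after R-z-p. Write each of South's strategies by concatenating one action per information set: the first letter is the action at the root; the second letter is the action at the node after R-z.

Row for In/z/f/Lo/N (columns Lq, Lp, Rq, Rp): (1,2) (1,2) (3,1) (3,4).
Under In/z/f/Lo/N, North's choice at the node after L-In-g can never be reached regardless of what South does, so varying those choices leaves every outcome unchanged.
Holding the reachable choices fixed and varying the unreachable one freely already gives 2 equivalent strategies.
No other strategy reproduces this row, so those 2 are the full class: In/z/f/Mid/N, In/z/f/Lo/N.

2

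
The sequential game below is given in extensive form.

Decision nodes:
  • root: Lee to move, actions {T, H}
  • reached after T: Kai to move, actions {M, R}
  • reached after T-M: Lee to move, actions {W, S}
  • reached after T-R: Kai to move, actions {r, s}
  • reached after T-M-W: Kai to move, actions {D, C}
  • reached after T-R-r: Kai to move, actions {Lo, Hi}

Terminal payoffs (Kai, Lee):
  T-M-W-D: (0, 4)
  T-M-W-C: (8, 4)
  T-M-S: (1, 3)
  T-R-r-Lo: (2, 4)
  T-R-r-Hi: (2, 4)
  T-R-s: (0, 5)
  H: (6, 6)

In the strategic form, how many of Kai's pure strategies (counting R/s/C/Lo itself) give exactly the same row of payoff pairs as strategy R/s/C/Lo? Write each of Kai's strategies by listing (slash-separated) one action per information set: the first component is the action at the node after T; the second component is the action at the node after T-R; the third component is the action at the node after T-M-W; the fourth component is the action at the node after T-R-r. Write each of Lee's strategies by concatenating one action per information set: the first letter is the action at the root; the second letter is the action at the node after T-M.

Row for R/s/C/Lo (columns TW, TS, HW, HS): (0,5) (0,5) (6,6) (6,6).
Under R/s/C/Lo, Kai's choice at the node after T-M-W and at the node after T-R-r can never be reached regardless of what Lee does, so varying those choices leaves every outcome unchanged.
Holding the reachable choices fixed and varying the unreachable ones freely already gives 2 × 2 = 4 equivalent strategies.
No other strategy reproduces this row, so those 4 are the full class: R/s/D/Lo, R/s/D/Hi, R/s/C/Lo, R/s/C/Hi.

4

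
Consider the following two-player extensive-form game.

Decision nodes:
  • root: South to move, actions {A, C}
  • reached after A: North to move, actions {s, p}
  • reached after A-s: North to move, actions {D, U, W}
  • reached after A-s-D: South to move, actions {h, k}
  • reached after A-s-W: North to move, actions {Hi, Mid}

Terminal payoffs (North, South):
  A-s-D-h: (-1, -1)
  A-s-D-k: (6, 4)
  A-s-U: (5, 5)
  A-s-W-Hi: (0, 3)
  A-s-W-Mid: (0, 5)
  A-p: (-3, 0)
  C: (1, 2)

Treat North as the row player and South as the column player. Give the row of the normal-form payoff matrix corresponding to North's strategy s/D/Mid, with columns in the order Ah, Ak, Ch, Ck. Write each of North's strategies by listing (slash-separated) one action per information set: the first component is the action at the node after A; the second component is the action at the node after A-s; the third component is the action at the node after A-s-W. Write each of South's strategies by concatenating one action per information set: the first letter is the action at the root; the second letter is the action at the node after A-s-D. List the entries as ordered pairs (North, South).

(-1,-1) (6,4) (1,2) (1,2)

vs Ah: South plays A → North plays s at [A] → North plays D at [A-s] → South plays h at [A-s-D] → (-1, -1)
vs Ak: South plays A → North plays s at [A] → North plays D at [A-s] → South plays k at [A-s-D] → (6, 4)
vs Ch: South plays C → (1, 2)
vs Ck: South plays C → (1, 2)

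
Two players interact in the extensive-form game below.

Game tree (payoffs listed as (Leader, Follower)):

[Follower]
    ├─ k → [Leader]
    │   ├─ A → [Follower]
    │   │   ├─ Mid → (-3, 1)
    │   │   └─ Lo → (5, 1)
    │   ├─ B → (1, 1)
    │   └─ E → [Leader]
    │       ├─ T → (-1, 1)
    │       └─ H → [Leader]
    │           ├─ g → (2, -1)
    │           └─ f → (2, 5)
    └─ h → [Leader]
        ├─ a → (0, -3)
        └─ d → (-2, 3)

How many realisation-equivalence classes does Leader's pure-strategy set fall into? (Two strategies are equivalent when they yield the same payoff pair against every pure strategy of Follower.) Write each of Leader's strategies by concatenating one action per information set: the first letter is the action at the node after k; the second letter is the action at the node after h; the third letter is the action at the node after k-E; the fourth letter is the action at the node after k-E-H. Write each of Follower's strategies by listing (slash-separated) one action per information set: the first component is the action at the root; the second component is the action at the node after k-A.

10

Leader has 24 pure strategies: AaTg, AaTf, AaHg, AaHf, AdTg, AdTf, AdHg, AdHf, BaTg, BaTf, BaHg, BaHf, BdTg, BdTf, BdHg, BdHf, EaTg, EaTf, EaHg, EaHf, EdTg, EdTf, EdHg, EdHf. Columns: k/Mid, k/Lo, h/Mid, h/Lo.
{AaTg, AaTf, AaHg, AaHf} → row (-3,1) (5,1) (0,-3) (0,-3)
{AdTg, AdTf, AdHg, AdHf} → row (-3,1) (5,1) (-2,3) (-2,3)
{BaTg, BaTf, BaHg, BaHf} → row (1,1) (1,1) (0,-3) (0,-3)
{BdTg, BdTf, BdHg, BdHf} → row (1,1) (1,1) (-2,3) (-2,3)
{EaTg, EaTf} → row (-1,1) (-1,1) (0,-3) (0,-3)
{EaHg} → row (2,-1) (2,-1) (0,-3) (0,-3)
{EaHf} → row (2,5) (2,5) (0,-3) (0,-3)
{EdTg, EdTf} → row (-1,1) (-1,1) (-2,3) (-2,3)
{EdHg} → row (2,-1) (2,-1) (-2,3) (-2,3)
{EdHf} → row (2,5) (2,5) (-2,3) (-2,3)
That's 10 distinct rows out of 24 strategies.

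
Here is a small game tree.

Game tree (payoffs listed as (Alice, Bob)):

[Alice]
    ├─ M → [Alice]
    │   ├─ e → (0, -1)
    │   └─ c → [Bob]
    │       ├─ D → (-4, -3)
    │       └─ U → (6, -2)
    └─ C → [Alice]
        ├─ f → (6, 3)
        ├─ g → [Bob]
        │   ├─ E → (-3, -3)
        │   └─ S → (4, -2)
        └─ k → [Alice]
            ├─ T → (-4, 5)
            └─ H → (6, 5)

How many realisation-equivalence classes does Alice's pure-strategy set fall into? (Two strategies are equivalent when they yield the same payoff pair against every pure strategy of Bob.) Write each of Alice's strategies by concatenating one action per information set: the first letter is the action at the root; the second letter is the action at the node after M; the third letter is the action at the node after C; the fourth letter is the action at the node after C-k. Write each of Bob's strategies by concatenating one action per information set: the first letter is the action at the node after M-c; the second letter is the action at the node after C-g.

6

Alice has 24 pure strategies: MefT, MefH, MegT, MegH, MekT, MekH, McfT, McfH, McgT, McgH, MckT, MckH, CefT, CefH, CegT, CegH, CekT, CekH, CcfT, CcfH, CcgT, CcgH, CckT, CckH. Columns: DE, DS, UE, US.
{MefT, MefH, MegT, MegH, MekT, MekH} → row (0,-1) (0,-1) (0,-1) (0,-1)
{McfT, McfH, McgT, McgH, MckT, MckH} → row (-4,-3) (-4,-3) (6,-2) (6,-2)
{CefT, CefH, CcfT, CcfH} → row (6,3) (6,3) (6,3) (6,3)
{CegT, CegH, CcgT, CcgH} → row (-3,-3) (4,-2) (-3,-3) (4,-2)
{CekT, CckT} → row (-4,5) (-4,5) (-4,5) (-4,5)
{CekH, CckH} → row (6,5) (6,5) (6,5) (6,5)
That's 6 distinct rows out of 24 strategies.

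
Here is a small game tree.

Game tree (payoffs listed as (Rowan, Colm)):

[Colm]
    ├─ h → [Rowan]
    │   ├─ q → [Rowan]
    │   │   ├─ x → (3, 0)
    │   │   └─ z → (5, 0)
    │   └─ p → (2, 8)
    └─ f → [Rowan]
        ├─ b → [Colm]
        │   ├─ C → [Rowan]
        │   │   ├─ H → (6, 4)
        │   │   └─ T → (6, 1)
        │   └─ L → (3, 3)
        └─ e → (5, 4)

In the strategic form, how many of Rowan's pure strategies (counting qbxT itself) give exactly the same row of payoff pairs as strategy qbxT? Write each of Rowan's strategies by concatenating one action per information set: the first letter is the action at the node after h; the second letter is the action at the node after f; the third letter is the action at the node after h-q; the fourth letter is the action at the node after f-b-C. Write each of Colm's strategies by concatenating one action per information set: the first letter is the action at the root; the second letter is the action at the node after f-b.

Row for qbxT (columns hC, hL, fC, fL): (3,0) (3,0) (6,1) (3,3).
Every one of Rowan's information sets is on the play path for some reply by Colm when Rowan follows qbxT.
Changing the action at any of them therefore changes at least one column, so only qbxT itself gives this row.

1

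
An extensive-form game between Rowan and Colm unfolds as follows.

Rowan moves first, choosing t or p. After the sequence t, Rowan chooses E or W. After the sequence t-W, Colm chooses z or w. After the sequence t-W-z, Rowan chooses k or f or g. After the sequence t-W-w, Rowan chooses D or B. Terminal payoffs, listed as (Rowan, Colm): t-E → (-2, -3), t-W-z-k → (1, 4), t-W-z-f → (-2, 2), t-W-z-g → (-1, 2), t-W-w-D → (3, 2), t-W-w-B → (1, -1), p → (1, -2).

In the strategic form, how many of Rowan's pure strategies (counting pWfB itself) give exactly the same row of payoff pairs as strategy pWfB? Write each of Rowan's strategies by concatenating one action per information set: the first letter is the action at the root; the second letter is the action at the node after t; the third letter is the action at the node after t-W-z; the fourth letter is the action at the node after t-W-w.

12

Row for pWfB (columns z, w): (1,-2) (1,-2).
Under pWfB, Rowan's choice at the node after t and at the node after t-W-z and at the node after t-W-w can never be reached regardless of what Colm does, so varying those choices leaves every outcome unchanged.
Holding the reachable choices fixed and varying the unreachable ones freely already gives 2 × 3 × 2 = 12 equivalent strategies.
No other strategy reproduces this row, so those 12 are the full class: pEkD, pEkB, pEfD, pEfB, pEgD, pEgB, pWkD, pWkB, pWfD, pWfB, pWgD, pWgB.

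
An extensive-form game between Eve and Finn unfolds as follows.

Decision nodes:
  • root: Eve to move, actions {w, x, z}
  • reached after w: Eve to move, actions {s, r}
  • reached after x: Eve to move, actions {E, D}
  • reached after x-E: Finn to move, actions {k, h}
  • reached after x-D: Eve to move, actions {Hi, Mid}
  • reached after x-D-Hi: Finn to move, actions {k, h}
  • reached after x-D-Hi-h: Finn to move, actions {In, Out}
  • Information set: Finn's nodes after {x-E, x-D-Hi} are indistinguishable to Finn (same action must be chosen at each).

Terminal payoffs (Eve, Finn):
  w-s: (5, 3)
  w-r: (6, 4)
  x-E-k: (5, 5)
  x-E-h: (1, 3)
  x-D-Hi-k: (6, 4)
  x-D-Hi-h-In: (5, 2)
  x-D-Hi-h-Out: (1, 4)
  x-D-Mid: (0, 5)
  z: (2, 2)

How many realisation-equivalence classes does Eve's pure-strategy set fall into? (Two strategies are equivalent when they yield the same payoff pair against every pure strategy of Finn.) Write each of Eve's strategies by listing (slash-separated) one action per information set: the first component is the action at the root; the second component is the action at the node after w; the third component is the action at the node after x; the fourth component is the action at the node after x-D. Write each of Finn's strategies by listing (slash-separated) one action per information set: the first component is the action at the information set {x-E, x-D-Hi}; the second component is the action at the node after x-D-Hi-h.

6

Eve has 24 pure strategies: w/s/E/Hi, w/s/E/Mid, w/s/D/Hi, w/s/D/Mid, w/r/E/Hi, w/r/E/Mid, w/r/D/Hi, w/r/D/Mid, x/s/E/Hi, x/s/E/Mid, x/s/D/Hi, x/s/D/Mid, x/r/E/Hi, x/r/E/Mid, x/r/D/Hi, x/r/D/Mid, z/s/E/Hi, z/s/E/Mid, z/s/D/Hi, z/s/D/Mid, z/r/E/Hi, z/r/E/Mid, z/r/D/Hi, z/r/D/Mid. Columns: k/In, k/Out, h/In, h/Out.
{w/s/E/Hi, w/s/E/Mid, w/s/D/Hi, w/s/D/Mid} → row (5,3) (5,3) (5,3) (5,3)
{w/r/E/Hi, w/r/E/Mid, w/r/D/Hi, w/r/D/Mid} → row (6,4) (6,4) (6,4) (6,4)
{x/s/E/Hi, x/s/E/Mid, x/r/E/Hi, x/r/E/Mid} → row (5,5) (5,5) (1,3) (1,3)
{x/s/D/Hi, x/r/D/Hi} → row (6,4) (6,4) (5,2) (1,4)
{x/s/D/Mid, x/r/D/Mid} → row (0,5) (0,5) (0,5) (0,5)
{z/s/E/Hi, z/s/E/Mid, z/s/D/Hi, z/s/D/Mid, z/r/E/Hi, z/r/E/Mid, z/r/D/Hi, z/r/D/Mid} → row (2,2) (2,2) (2,2) (2,2)
That's 6 distinct rows out of 24 strategies.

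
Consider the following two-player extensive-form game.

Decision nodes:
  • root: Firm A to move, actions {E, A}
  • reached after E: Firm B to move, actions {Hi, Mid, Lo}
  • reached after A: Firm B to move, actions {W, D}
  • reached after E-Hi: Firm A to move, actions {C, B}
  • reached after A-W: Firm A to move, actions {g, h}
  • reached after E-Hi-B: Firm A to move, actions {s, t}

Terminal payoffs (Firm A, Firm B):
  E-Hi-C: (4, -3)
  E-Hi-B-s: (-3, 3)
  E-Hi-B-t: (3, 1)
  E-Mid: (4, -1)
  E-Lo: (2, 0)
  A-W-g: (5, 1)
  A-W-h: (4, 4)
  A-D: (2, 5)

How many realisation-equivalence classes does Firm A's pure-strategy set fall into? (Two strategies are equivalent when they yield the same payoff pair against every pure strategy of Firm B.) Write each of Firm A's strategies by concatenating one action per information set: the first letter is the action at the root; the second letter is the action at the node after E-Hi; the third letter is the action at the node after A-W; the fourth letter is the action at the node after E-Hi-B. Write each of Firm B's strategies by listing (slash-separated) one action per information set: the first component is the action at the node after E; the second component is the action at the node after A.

Firm A has 16 pure strategies: ECgs, ECgt, EChs, ECht, EBgs, EBgt, EBhs, EBht, ACgs, ACgt, AChs, ACht, ABgs, ABgt, ABhs, ABht. Columns: Hi/W, Hi/D, Mid/W, Mid/D, Lo/W, Lo/D.
{ECgs, ECgt, EChs, ECht} → row (4,-3) (4,-3) (4,-1) (4,-1) (2,0) (2,0)
{EBgs, EBhs} → row (-3,3) (-3,3) (4,-1) (4,-1) (2,0) (2,0)
{EBgt, EBht} → row (3,1) (3,1) (4,-1) (4,-1) (2,0) (2,0)
{ACgs, ACgt, ABgs, ABgt} → row (5,1) (2,5) (5,1) (2,5) (5,1) (2,5)
{AChs, ACht, ABhs, ABht} → row (4,4) (2,5) (4,4) (2,5) (4,4) (2,5)
That's 5 distinct rows out of 16 strategies.

5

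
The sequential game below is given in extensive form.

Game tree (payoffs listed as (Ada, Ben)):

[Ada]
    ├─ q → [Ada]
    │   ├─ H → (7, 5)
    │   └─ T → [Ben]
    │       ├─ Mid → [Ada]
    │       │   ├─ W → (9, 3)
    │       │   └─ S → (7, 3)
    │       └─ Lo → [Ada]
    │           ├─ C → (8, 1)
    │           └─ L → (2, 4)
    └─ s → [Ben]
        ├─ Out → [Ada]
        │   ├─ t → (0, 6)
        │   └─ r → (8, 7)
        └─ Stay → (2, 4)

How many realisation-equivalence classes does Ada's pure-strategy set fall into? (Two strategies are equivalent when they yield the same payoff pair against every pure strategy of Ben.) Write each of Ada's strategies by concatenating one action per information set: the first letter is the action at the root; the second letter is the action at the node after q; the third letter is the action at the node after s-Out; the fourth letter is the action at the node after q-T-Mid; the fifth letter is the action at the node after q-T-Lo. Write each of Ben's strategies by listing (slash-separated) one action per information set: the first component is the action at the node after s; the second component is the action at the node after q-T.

7

Ada has 32 pure strategies: qHtWC, qHtWL, qHtSC, qHtSL, qHrWC, qHrWL, qHrSC, qHrSL, qTtWC, qTtWL, qTtSC, qTtSL, qTrWC, qTrWL, qTrSC, qTrSL, sHtWC, sHtWL, sHtSC, sHtSL, sHrWC, sHrWL, sHrSC, sHrSL, sTtWC, sTtWL, sTtSC, sTtSL, sTrWC, sTrWL, sTrSC, sTrSL. Columns: Out/Mid, Out/Lo, Stay/Mid, Stay/Lo.
{qHtWC, qHtWL, qHtSC, qHtSL, qHrWC, qHrWL, qHrSC, qHrSL} → row (7,5) (7,5) (7,5) (7,5)
{qTtWC, qTrWC} → row (9,3) (8,1) (9,3) (8,1)
{qTtWL, qTrWL} → row (9,3) (2,4) (9,3) (2,4)
{qTtSC, qTrSC} → row (7,3) (8,1) (7,3) (8,1)
{qTtSL, qTrSL} → row (7,3) (2,4) (7,3) (2,4)
{sHtWC, sHtWL, sHtSC, sHtSL, sTtWC, sTtWL, sTtSC, sTtSL} → row (0,6) (0,6) (2,4) (2,4)
{sHrWC, sHrWL, sHrSC, sHrSL, sTrWC, sTrWL, sTrSC, sTrSL} → row (8,7) (8,7) (2,4) (2,4)
That's 7 distinct rows out of 32 strategies.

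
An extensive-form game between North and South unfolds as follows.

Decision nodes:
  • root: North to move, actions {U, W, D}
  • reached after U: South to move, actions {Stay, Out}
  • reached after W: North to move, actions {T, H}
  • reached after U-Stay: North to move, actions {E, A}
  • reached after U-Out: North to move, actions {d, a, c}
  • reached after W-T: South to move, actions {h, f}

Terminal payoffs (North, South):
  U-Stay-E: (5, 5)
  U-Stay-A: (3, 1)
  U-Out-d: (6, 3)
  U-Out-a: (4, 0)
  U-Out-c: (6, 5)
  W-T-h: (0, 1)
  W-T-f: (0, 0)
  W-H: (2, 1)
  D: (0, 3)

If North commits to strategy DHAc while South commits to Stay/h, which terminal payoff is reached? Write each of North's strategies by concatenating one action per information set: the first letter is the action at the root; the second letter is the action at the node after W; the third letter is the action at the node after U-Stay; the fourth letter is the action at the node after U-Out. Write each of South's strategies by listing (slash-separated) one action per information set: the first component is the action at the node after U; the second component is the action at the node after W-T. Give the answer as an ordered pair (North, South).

Trace the play path from the root:
  North plays D
→ terminal payoff (0, 3).
(North's choice at the node after W is never reached on this path, so it doesn't affect the outcome.)

(0, 3)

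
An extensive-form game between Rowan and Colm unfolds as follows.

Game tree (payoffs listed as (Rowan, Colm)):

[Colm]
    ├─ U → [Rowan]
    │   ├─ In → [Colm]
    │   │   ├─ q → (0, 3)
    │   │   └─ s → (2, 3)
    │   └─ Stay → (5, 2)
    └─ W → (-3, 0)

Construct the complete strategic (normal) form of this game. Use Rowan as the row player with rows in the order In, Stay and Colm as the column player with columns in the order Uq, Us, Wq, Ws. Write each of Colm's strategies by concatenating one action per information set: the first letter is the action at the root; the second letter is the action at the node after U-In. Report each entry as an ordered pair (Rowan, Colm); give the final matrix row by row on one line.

           Uq       Us       Wq       Ws
  In    (0,3)    (2,3)   (-3,0)   (-3,0)
Stay    (5,2)    (5,2)   (-3,0)   (-3,0)

In: (0,3) (2,3) (-3,0) (-3,0) | Stay: (5,2) (5,2) (-3,0) (-3,0)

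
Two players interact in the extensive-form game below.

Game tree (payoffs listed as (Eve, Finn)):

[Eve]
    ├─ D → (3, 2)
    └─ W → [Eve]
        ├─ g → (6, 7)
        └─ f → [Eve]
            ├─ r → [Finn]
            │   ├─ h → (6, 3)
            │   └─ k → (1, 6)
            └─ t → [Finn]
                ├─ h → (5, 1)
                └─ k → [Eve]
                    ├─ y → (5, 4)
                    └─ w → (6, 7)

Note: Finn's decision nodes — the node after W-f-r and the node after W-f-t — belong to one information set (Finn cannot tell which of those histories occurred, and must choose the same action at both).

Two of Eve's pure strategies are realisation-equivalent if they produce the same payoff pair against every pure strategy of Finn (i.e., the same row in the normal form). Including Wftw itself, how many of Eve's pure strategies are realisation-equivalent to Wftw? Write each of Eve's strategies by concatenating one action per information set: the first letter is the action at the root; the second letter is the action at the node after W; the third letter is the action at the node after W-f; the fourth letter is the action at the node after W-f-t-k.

Row for Wftw (columns h, k): (5,1) (6,7).
Every one of Eve's information sets is on the play path for some reply by Finn when Eve follows Wftw.
Changing the action at any of them therefore changes at least one column, so only Wftw itself gives this row.

1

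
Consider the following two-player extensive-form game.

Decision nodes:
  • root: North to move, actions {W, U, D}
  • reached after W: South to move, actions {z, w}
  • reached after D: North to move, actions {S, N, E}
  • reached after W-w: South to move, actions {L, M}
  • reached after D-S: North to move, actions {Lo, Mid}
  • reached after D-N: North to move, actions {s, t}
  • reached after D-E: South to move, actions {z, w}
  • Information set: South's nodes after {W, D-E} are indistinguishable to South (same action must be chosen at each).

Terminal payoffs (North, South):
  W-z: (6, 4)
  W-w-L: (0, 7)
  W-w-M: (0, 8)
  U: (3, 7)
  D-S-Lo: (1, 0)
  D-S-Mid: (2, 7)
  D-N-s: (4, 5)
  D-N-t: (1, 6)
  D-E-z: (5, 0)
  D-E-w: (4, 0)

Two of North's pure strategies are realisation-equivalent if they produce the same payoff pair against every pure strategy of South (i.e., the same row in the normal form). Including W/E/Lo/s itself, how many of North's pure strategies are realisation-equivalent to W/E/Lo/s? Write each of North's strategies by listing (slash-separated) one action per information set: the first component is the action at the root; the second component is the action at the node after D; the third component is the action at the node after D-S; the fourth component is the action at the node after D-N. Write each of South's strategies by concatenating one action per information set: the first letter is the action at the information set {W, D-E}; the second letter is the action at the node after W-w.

12

Row for W/E/Lo/s (columns zL, zM, wL, wM): (6,4) (6,4) (0,7) (0,8).
Under W/E/Lo/s, North's choice at the node after D and at the node after D-S and at the node after D-N can never be reached regardless of what South does, so varying those choices leaves every outcome unchanged.
Holding the reachable choices fixed and varying the unreachable ones freely already gives 3 × 2 × 2 = 12 equivalent strategies.
No other strategy reproduces this row, so those 12 are the full class: W/S/Lo/s, W/S/Lo/t, W/S/Mid/s, W/S/Mid/t, W/N/Lo/s, W/N/Lo/t, W/N/Mid/s, W/N/Mid/t, W/E/Lo/s, W/E/Lo/t, W/E/Mid/s, W/E/Mid/t.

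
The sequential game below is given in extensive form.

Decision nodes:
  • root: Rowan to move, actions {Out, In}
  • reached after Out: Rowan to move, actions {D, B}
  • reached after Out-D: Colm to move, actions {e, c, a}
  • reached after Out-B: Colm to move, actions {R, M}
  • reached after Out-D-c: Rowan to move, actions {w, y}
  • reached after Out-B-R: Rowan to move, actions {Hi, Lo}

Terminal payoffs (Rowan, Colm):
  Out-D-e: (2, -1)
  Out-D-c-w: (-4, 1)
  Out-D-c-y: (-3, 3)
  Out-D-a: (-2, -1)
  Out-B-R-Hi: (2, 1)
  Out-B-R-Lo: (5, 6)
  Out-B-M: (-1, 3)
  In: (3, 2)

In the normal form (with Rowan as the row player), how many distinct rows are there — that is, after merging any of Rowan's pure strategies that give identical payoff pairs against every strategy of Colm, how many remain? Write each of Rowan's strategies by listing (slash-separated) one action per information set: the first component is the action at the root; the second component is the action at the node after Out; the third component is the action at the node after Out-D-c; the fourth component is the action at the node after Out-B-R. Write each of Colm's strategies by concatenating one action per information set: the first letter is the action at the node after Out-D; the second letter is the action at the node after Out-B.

Rowan has 16 pure strategies: Out/D/w/Hi, Out/D/w/Lo, Out/D/y/Hi, Out/D/y/Lo, Out/B/w/Hi, Out/B/w/Lo, Out/B/y/Hi, Out/B/y/Lo, In/D/w/Hi, In/D/w/Lo, In/D/y/Hi, In/D/y/Lo, In/B/w/Hi, In/B/w/Lo, In/B/y/Hi, In/B/y/Lo. Columns: eR, eM, cR, cM, aR, aM.
{Out/D/w/Hi, Out/D/w/Lo} → row (2,-1) (2,-1) (-4,1) (-4,1) (-2,-1) (-2,-1)
{Out/D/y/Hi, Out/D/y/Lo} → row (2,-1) (2,-1) (-3,3) (-3,3) (-2,-1) (-2,-1)
{Out/B/w/Hi, Out/B/y/Hi} → row (2,1) (-1,3) (2,1) (-1,3) (2,1) (-1,3)
{Out/B/w/Lo, Out/B/y/Lo} → row (5,6) (-1,3) (5,6) (-1,3) (5,6) (-1,3)
{In/D/w/Hi, In/D/w/Lo, In/D/y/Hi, In/D/y/Lo, In/B/w/Hi, In/B/w/Lo, In/B/y/Hi, In/B/y/Lo} → row (3,2) (3,2) (3,2) (3,2) (3,2) (3,2)
That's 5 distinct rows out of 16 strategies.

5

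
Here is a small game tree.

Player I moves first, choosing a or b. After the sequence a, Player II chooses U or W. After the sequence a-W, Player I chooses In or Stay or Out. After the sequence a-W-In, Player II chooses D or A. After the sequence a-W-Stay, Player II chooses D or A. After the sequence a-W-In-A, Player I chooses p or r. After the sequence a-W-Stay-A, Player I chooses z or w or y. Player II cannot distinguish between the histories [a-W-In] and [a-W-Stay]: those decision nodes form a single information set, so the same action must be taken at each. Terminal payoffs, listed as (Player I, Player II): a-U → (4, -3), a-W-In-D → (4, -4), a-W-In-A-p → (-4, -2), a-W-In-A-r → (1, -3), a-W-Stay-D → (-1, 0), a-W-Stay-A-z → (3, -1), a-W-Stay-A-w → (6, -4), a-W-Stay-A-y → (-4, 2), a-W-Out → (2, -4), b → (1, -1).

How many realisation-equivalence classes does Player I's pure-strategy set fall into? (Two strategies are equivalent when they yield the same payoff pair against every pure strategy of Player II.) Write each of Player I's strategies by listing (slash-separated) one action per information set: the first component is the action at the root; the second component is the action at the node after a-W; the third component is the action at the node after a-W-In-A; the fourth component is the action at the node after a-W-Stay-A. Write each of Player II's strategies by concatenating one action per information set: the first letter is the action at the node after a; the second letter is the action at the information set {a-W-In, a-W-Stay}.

Player I has 36 pure strategies: a/In/p/z, a/In/p/w, a/In/p/y, a/In/r/z, a/In/r/w, a/In/r/y, a/Stay/p/z, a/Stay/p/w, a/Stay/p/y, a/Stay/r/z, a/Stay/r/w, a/Stay/r/y, a/Out/p/z, a/Out/p/w, a/Out/p/y, a/Out/r/z, a/Out/r/w, a/Out/r/y, b/In/p/z, b/In/p/w, b/In/p/y, b/In/r/z, b/In/r/w, b/In/r/y, b/Stay/p/z, b/Stay/p/w, b/Stay/p/y, b/Stay/r/z, b/Stay/r/w, b/Stay/r/y, b/Out/p/z, b/Out/p/w, b/Out/p/y, b/Out/r/z, b/Out/r/w, b/Out/r/y. Columns: UD, UA, WD, WA.
{a/In/p/z, a/In/p/w, a/In/p/y} → row (4,-3) (4,-3) (4,-4) (-4,-2)
{a/In/r/z, a/In/r/w, a/In/r/y} → row (4,-3) (4,-3) (4,-4) (1,-3)
{a/Stay/p/z, a/Stay/r/z} → row (4,-3) (4,-3) (-1,0) (3,-1)
{a/Stay/p/w, a/Stay/r/w} → row (4,-3) (4,-3) (-1,0) (6,-4)
{a/Stay/p/y, a/Stay/r/y} → row (4,-3) (4,-3) (-1,0) (-4,2)
{a/Out/p/z, a/Out/p/w, a/Out/p/y, a/Out/r/z, a/Out/r/w, a/Out/r/y} → row (4,-3) (4,-3) (2,-4) (2,-4)
{b/In/p/z, b/In/p/w, b/In/p/y, b/In/r/z, b/In/r/w, b/In/r/y, b/Stay/p/z, b/Stay/p/w, b/Stay/p/y, b/Stay/r/z, b/Stay/r/w, b/Stay/r/y, b/Out/p/z, b/Out/p/w, b/Out/p/y, b/Out/r/z, b/Out/r/w, b/Out/r/y} → row (1,-1) (1,-1) (1,-1) (1,-1)
That's 7 distinct rows out of 36 strategies.

7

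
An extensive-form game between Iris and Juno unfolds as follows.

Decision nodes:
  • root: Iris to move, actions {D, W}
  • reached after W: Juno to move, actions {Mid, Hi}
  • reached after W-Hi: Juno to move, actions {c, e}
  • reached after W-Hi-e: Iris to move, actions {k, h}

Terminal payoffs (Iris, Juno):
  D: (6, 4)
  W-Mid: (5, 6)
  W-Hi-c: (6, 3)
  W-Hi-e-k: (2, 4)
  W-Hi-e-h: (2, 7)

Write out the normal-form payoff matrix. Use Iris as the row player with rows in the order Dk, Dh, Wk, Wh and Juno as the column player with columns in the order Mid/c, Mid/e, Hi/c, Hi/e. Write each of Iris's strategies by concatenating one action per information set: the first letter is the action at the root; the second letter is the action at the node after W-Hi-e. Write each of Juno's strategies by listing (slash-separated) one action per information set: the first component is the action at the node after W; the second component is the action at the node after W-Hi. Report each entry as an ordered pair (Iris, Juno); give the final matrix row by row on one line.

Dk: (6,4) (6,4) (6,4) (6,4) | Dh: (6,4) (6,4) (6,4) (6,4) | Wk: (5,6) (5,6) (6,3) (2,4) | Wh: (5,6) (5,6) (6,3) (2,7)

        Mid/c    Mid/e     Hi/c     Hi/e
  Dk    (6,4)    (6,4)    (6,4)    (6,4)
  Dh    (6,4)    (6,4)    (6,4)    (6,4)
  Wk    (5,6)    (5,6)    (6,3)    (2,4)
  Wh    (5,6)    (5,6)    (6,3)    (2,7)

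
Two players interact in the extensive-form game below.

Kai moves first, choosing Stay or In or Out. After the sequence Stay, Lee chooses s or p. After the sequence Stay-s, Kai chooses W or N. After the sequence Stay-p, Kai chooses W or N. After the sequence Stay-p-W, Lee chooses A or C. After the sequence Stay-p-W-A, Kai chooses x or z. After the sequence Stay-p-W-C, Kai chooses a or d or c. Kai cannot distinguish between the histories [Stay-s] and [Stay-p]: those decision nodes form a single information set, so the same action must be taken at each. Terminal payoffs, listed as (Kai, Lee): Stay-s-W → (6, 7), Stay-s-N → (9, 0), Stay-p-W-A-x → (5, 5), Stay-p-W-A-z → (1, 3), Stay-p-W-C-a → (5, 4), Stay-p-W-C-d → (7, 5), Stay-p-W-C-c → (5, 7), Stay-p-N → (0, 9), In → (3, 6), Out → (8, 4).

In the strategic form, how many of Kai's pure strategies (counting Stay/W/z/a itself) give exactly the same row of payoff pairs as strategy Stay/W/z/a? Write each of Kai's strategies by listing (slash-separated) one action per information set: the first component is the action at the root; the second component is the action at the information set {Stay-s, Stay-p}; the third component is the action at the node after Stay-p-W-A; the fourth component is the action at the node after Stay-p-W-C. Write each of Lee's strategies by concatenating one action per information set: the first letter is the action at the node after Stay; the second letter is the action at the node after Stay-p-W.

1

Row for Stay/W/z/a (columns sA, sC, pA, pC): (6,7) (6,7) (1,3) (5,4).
Every one of Kai's information sets is on the play path for some reply by Lee when Kai follows Stay/W/z/a.
Changing the action at any of them therefore changes at least one column, so only Stay/W/z/a itself gives this row.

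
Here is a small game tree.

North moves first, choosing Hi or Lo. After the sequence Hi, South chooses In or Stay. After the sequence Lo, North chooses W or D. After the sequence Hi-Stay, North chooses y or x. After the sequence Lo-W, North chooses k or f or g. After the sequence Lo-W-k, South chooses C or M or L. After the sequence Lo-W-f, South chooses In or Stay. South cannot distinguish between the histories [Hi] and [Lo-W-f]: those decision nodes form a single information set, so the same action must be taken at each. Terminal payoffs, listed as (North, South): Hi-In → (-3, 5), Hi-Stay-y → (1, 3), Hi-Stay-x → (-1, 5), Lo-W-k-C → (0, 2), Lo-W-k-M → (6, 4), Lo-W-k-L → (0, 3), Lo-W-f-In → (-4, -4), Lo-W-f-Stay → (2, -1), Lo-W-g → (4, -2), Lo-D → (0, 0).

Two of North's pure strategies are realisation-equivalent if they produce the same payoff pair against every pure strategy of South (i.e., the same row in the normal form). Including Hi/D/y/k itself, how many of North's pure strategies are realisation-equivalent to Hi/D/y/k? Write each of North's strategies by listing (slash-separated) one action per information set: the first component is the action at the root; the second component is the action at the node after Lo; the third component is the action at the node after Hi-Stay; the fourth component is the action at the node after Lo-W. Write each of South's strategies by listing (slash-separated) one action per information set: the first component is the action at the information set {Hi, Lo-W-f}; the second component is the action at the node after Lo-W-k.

6

Row for Hi/D/y/k (columns In/C, In/M, In/L, Stay/C, Stay/M, Stay/L): (-3,5) (-3,5) (-3,5) (1,3) (1,3) (1,3).
Under Hi/D/y/k, North's choice at the node after Lo and at the node after Lo-W can never be reached regardless of what South does, so varying those choices leaves every outcome unchanged.
Holding the reachable choices fixed and varying the unreachable ones freely already gives 2 × 3 = 6 equivalent strategies.
No other strategy reproduces this row, so those 6 are the full class: Hi/W/y/k, Hi/W/y/f, Hi/W/y/g, Hi/D/y/k, Hi/D/y/f, Hi/D/y/g.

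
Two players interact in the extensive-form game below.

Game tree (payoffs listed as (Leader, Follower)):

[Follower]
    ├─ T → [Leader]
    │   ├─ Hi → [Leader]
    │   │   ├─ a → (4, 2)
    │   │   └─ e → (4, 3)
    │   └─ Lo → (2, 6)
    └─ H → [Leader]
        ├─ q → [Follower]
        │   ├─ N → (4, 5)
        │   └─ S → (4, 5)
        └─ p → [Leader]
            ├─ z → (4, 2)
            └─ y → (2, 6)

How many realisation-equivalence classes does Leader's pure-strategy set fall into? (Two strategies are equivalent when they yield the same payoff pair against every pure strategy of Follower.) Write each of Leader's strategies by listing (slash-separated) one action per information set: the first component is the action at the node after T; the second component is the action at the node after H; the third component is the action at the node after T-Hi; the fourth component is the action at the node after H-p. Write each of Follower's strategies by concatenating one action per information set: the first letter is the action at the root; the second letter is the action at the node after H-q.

Leader has 16 pure strategies: Hi/q/a/z, Hi/q/a/y, Hi/q/e/z, Hi/q/e/y, Hi/p/a/z, Hi/p/a/y, Hi/p/e/z, Hi/p/e/y, Lo/q/a/z, Lo/q/a/y, Lo/q/e/z, Lo/q/e/y, Lo/p/a/z, Lo/p/a/y, Lo/p/e/z, Lo/p/e/y. Columns: TN, TS, HN, HS.
{Hi/q/a/z, Hi/q/a/y} → row (4,2) (4,2) (4,5) (4,5)
{Hi/q/e/z, Hi/q/e/y} → row (4,3) (4,3) (4,5) (4,5)
{Hi/p/a/z} → row (4,2) (4,2) (4,2) (4,2)
{Hi/p/a/y} → row (4,2) (4,2) (2,6) (2,6)
{Hi/p/e/z} → row (4,3) (4,3) (4,2) (4,2)
{Hi/p/e/y} → row (4,3) (4,3) (2,6) (2,6)
{Lo/q/a/z, Lo/q/a/y, Lo/q/e/z, Lo/q/e/y} → row (2,6) (2,6) (4,5) (4,5)
{Lo/p/a/z, Lo/p/e/z} → row (2,6) (2,6) (4,2) (4,2)
{Lo/p/a/y, Lo/p/e/y} → row (2,6) (2,6) (2,6) (2,6)
That's 9 distinct rows out of 16 strategies.

9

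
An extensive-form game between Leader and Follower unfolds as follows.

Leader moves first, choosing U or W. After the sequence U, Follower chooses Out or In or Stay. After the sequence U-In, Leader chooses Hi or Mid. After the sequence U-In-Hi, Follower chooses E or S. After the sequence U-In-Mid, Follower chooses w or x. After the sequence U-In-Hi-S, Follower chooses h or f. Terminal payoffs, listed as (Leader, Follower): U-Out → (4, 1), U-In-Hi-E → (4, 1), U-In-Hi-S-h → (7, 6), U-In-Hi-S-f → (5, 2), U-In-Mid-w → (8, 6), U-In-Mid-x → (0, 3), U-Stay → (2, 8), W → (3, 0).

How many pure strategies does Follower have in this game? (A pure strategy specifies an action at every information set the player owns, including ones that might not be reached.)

24

Follower owns the node after U with actions {Out, In, Stay} — three choices.
Follower owns the node after U-In-Hi with actions {E, S} — two choices.
Follower owns the node after U-In-Mid with actions {w, x} — two choices.
Follower owns the node after U-In-Hi-S with actions {h, f} — two choices.
A pure strategy fixes one action at each information set independently, so the count is the product 3 × 2 × 2 × 2 = 24.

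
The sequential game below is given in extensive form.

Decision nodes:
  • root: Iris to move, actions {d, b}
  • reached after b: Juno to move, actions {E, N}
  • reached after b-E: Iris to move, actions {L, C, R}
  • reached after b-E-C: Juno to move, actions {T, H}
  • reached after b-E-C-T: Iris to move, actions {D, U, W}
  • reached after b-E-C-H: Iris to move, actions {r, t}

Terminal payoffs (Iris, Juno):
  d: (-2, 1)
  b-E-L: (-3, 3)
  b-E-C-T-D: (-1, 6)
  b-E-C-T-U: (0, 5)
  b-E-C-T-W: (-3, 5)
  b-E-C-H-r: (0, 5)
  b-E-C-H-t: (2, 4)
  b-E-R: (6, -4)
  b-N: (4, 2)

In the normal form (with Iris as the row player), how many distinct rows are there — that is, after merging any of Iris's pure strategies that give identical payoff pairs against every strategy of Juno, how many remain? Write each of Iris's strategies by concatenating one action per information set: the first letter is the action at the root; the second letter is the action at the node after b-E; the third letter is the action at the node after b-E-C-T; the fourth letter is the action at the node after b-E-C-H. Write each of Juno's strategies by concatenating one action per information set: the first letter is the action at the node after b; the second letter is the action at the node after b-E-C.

9

Iris has 36 pure strategies: dLDr, dLDt, dLUr, dLUt, dLWr, dLWt, dCDr, dCDt, dCUr, dCUt, dCWr, dCWt, dRDr, dRDt, dRUr, dRUt, dRWr, dRWt, bLDr, bLDt, bLUr, bLUt, bLWr, bLWt, bCDr, bCDt, bCUr, bCUt, bCWr, bCWt, bRDr, bRDt, bRUr, bRUt, bRWr, bRWt. Columns: ET, EH, NT, NH.
{dLDr, dLDt, dLUr, dLUt, dLWr, dLWt, dCDr, dCDt, dCUr, dCUt, dCWr, dCWt, dRDr, dRDt, dRUr, dRUt, dRWr, dRWt} → row (-2,1) (-2,1) (-2,1) (-2,1)
{bLDr, bLDt, bLUr, bLUt, bLWr, bLWt} → row (-3,3) (-3,3) (4,2) (4,2)
{bCDr} → row (-1,6) (0,5) (4,2) (4,2)
{bCDt} → row (-1,6) (2,4) (4,2) (4,2)
{bCUr} → row (0,5) (0,5) (4,2) (4,2)
{bCUt} → row (0,5) (2,4) (4,2) (4,2)
{bCWr} → row (-3,5) (0,5) (4,2) (4,2)
{bCWt} → row (-3,5) (2,4) (4,2) (4,2)
{bRDr, bRDt, bRUr, bRUt, bRWr, bRWt} → row (6,-4) (6,-4) (4,2) (4,2)
That's 9 distinct rows out of 36 strategies.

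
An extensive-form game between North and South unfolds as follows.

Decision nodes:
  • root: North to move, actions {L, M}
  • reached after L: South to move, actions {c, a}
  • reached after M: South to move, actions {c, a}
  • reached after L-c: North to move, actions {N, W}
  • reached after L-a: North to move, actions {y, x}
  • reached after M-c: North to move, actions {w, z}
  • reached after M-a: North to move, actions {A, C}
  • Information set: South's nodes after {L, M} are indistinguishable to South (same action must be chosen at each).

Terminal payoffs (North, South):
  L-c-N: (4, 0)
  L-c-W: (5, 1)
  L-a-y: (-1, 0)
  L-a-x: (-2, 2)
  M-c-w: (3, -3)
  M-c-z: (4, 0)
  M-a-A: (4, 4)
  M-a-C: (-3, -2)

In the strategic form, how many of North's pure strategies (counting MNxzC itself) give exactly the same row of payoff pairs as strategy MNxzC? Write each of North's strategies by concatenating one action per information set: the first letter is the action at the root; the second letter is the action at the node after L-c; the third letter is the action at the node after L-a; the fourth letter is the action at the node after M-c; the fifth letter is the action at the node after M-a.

Row for MNxzC (columns c, a): (4,0) (-3,-2).
Under MNxzC, North's choice at the node after L-c and at the node after L-a can never be reached regardless of what South does, so varying those choices leaves every outcome unchanged.
Holding the reachable choices fixed and varying the unreachable ones freely already gives 2 × 2 = 4 equivalent strategies.
No other strategy reproduces this row, so those 4 are the full class: MNyzC, MNxzC, MWyzC, MWxzC.

4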